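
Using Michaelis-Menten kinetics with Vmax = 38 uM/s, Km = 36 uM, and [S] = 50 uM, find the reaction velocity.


v = Vmax * [S] / (Km + [S])
v = 38 * 50 / (36 + 50)
v = 22.093 uM/s

22.093 uM/s


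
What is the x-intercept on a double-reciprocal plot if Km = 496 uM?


x-intercept = -1/Km
= -1/496
= -0.002 1/uM

-0.002 1/uM


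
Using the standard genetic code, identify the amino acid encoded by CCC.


Standard genetic code lookup.
Codon CCC -> Pro

Pro


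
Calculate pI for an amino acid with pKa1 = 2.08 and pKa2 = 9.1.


pI = (pKa1 + pKa2) / 2
pI = (2.08 + 9.1) / 2
pI = 5.59

5.59


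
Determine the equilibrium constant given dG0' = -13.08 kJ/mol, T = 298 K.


Keq = exp(-dG0 * 1000 / (R * T))
Keq = exp(-(-13.08) * 1000 / (8.314 * 298))
Keq = 196.2447

196.2447


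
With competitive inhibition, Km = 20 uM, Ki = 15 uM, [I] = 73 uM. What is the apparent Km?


Km_app = Km * (1 + [I]/Ki)
Km_app = 20 * (1 + 73/15)
Km_app = 117.3333 uM

117.3333 uM


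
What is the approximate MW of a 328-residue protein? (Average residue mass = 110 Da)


MW = n_residues * 110 Da
MW = 328 * 110
MW = 36080 Da

36080 Da


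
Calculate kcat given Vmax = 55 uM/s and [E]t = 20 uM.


kcat = Vmax / [E]t
kcat = 55 / 20
kcat = 2.75 s^-1

2.75 s^-1


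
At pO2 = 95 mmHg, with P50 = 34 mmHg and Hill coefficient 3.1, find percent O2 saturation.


Y = pO2^n / (P50^n + pO2^n)
Y = 95^3.1 / (34^3.1 + 95^3.1)
Y = 96.03%

96.03%


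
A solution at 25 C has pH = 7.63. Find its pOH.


pOH = 14 - pH
pOH = 14 - 7.63
pOH = 6.37

6.37


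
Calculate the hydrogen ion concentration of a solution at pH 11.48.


[H+] = 10^(-pH)
[H+] = 10^(-11.48)
[H+] = 3.311e-12 M

3.311e-12 M


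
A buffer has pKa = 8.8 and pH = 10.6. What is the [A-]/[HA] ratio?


[A-]/[HA] = 10^(pH - pKa)
= 10^(10.6 - 8.8)
= 63.0957

63.0957


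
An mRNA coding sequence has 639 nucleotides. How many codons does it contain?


codons = nucleotides / 3
codons = 639 / 3 = 213

213


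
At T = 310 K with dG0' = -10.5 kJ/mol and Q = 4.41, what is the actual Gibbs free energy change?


dG = dG0' + RT * ln(Q) / 1000
dG = -10.5 + 8.314 * 310 * ln(4.41) / 1000
dG = -6.6756 kJ/mol

-6.6756 kJ/mol


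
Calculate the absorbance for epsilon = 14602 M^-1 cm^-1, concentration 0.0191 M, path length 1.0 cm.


A = epsilon * c * l
A = 14602 * 0.0191 * 1.0
A = 278.8982

278.8982


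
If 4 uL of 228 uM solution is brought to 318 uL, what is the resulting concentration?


C2 = C1 * V1 / V2
C2 = 228 * 4 / 318
C2 = 2.8679 uM

2.8679 uM


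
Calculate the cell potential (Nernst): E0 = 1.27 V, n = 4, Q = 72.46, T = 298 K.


E = E0 - (RT/nF) * ln(Q)
E = 1.27 - (8.314 * 298 / (4 * 96485)) * ln(72.46)
E = 1.2425 V

1.2425 V


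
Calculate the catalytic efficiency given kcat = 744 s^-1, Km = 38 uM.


Catalytic efficiency = kcat / Km
= 744 / 38
= 19.5789 uM^-1*s^-1

19.5789 uM^-1*s^-1


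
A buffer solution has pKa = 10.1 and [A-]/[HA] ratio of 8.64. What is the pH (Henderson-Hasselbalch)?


pH = pKa + log10([A-]/[HA])
pH = 10.1 + log10(8.64)
pH = 11.0365

11.0365


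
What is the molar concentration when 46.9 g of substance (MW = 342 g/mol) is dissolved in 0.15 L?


C = (mass / MW) / volume
C = (46.9 / 342) / 0.15
C = 0.9142 M

0.9142 M


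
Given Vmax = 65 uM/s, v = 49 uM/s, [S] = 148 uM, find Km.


Km = [S] * (Vmax - v) / v
Km = 148 * (65 - 49) / 49
Km = 48.3265 uM

48.3265 uM


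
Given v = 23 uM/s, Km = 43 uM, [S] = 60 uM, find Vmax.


Vmax = v * (Km + [S]) / [S]
Vmax = 23 * (43 + 60) / 60
Vmax = 39.4833 uM/s

39.4833 uM/s


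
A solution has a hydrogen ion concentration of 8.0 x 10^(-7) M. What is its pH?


pH = -log10([H+])
pH = -log10(8.0 x 10^(-7))
pH = 6.0969

6.0969


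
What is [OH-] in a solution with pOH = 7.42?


[OH-] = 10^(-pOH)
[OH-] = 10^(-7.42)
[OH-] = 3.802e-08 M

3.802e-08 M


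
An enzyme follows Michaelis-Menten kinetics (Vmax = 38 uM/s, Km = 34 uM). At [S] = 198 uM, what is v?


v = Vmax * [S] / (Km + [S])
v = 38 * 198 / (34 + 198)
v = 32.431 uM/s

32.431 uM/s


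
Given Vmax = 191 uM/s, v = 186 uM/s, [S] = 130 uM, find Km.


Km = [S] * (Vmax - v) / v
Km = 130 * (191 - 186) / 186
Km = 3.4946 uM

3.4946 uM


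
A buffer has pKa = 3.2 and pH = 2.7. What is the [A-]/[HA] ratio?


[A-]/[HA] = 10^(pH - pKa)
= 10^(2.7 - 3.2)
= 0.3162

0.3162


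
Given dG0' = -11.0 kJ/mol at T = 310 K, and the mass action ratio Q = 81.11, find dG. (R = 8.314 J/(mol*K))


dG = dG0' + RT * ln(Q) / 1000
dG = -11.0 + 8.314 * 310 * ln(81.11) / 1000
dG = 0.3295 kJ/mol

0.3295 kJ/mol


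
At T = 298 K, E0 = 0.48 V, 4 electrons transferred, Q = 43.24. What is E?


E = E0 - (RT/nF) * ln(Q)
E = 0.48 - (8.314 * 298 / (4 * 96485)) * ln(43.24)
E = 0.4558 V

0.4558 V


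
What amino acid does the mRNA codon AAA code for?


Standard genetic code lookup.
Codon AAA -> Lys

Lys


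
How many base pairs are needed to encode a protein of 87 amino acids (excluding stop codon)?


Each amino acid = 1 codon = 3 bp
bp = 87 * 3 = 261 bp

261 bp


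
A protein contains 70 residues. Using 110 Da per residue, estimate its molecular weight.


MW = n_residues * 110 Da
MW = 70 * 110
MW = 7700 Da

7700 Da


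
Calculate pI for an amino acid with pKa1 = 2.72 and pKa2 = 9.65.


pI = (pKa1 + pKa2) / 2
pI = (2.72 + 9.65) / 2
pI = 6.185

6.185


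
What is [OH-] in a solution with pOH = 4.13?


[OH-] = 10^(-pOH)
[OH-] = 10^(-4.13)
[OH-] = 7.413e-05 M

7.413e-05 M


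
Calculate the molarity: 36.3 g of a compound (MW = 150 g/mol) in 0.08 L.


C = (mass / MW) / volume
C = (36.3 / 150) / 0.08
C = 3.025 M

3.025 M


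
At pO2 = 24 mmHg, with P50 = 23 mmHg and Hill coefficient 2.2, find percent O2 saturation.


Y = pO2^n / (P50^n + pO2^n)
Y = 24^2.2 / (23^2.2 + 24^2.2)
Y = 52.34%

52.34%


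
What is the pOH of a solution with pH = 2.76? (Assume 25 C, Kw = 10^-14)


pOH = 14 - pH
pOH = 14 - 2.76
pOH = 11.24

11.24


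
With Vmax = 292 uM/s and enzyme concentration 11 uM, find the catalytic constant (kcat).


kcat = Vmax / [E]t
kcat = 292 / 11
kcat = 26.5455 s^-1

26.5455 s^-1


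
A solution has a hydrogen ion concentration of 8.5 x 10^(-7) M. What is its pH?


pH = -log10([H+])
pH = -log10(8.5 x 10^(-7))
pH = 6.0706

6.0706


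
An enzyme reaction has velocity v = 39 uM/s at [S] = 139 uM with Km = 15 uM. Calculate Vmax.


Vmax = v * (Km + [S]) / [S]
Vmax = 39 * (15 + 139) / 139
Vmax = 43.2086 uM/s

43.2086 uM/s


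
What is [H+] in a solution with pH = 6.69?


[H+] = 10^(-pH)
[H+] = 10^(-6.69)
[H+] = 2.042e-07 M

2.042e-07 M


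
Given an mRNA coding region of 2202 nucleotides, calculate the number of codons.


codons = nucleotides / 3
codons = 2202 / 3 = 734

734


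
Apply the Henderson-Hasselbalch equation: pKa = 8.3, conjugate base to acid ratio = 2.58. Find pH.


pH = pKa + log10([A-]/[HA])
pH = 8.3 + log10(2.58)
pH = 8.7116

8.7116


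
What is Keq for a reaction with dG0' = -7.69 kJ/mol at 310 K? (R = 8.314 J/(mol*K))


Keq = exp(-dG0 * 1000 / (R * T))
Keq = exp(-(-7.69) * 1000 / (8.314 * 310))
Keq = 19.7607

19.7607


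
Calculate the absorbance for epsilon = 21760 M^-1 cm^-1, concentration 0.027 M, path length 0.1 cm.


A = epsilon * c * l
A = 21760 * 0.027 * 0.1
A = 58.752

58.752


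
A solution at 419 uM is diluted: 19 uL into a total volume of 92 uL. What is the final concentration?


C2 = C1 * V1 / V2
C2 = 419 * 19 / 92
C2 = 86.5326 uM

86.5326 uM


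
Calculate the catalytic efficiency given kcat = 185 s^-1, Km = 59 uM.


Catalytic efficiency = kcat / Km
= 185 / 59
= 3.1356 uM^-1*s^-1

3.1356 uM^-1*s^-1


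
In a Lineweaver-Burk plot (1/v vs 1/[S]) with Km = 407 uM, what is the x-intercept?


x-intercept = -1/Km
= -1/407
= -0.0025 1/uM

-0.0025 1/uM


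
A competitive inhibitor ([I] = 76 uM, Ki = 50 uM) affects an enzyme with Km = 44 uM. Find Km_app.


Km_app = Km * (1 + [I]/Ki)
Km_app = 44 * (1 + 76/50)
Km_app = 110.88 uM

110.88 uM


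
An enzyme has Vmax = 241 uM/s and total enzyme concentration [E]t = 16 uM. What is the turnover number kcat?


kcat = Vmax / [E]t
kcat = 241 / 16
kcat = 15.0625 s^-1

15.0625 s^-1


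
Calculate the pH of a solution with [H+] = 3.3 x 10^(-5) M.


pH = -log10([H+])
pH = -log10(3.3 x 10^(-5))
pH = 4.4815

4.4815


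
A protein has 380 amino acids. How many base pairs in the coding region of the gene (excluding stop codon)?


Each amino acid = 1 codon = 3 bp
bp = 380 * 3 = 1140 bp

1140 bp


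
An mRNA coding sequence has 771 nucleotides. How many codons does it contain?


codons = nucleotides / 3
codons = 771 / 3 = 257

257


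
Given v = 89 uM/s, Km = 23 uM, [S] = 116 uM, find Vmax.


Vmax = v * (Km + [S]) / [S]
Vmax = 89 * (23 + 116) / 116
Vmax = 106.6466 uM/s

106.6466 uM/s


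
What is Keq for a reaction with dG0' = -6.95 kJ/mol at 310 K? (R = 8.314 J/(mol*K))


Keq = exp(-dG0 * 1000 / (R * T))
Keq = exp(-(-6.95) * 1000 / (8.314 * 310))
Keq = 14.8289

14.8289


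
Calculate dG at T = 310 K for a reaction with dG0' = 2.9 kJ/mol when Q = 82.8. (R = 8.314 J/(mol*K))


dG = dG0' + RT * ln(Q) / 1000
dG = 2.9 + 8.314 * 310 * ln(82.8) / 1000
dG = 14.2826 kJ/mol

14.2826 kJ/mol


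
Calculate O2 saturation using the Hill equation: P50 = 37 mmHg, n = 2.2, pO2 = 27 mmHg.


Y = pO2^n / (P50^n + pO2^n)
Y = 27^2.2 / (37^2.2 + 27^2.2)
Y = 33.33%

33.33%


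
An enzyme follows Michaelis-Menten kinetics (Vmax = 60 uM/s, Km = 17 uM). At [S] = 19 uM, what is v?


v = Vmax * [S] / (Km + [S])
v = 60 * 19 / (17 + 19)
v = 31.6667 uM/s

31.6667 uM/s


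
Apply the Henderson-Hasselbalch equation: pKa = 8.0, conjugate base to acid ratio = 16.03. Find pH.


pH = pKa + log10([A-]/[HA])
pH = 8.0 + log10(16.03)
pH = 9.2049

9.2049


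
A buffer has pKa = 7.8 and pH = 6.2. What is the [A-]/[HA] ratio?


[A-]/[HA] = 10^(pH - pKa)
= 10^(6.2 - 7.8)
= 0.0251

0.0251


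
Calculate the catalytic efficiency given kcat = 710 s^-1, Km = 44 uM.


Catalytic efficiency = kcat / Km
= 710 / 44
= 16.1364 uM^-1*s^-1

16.1364 uM^-1*s^-1


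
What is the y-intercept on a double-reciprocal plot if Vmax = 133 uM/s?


y-intercept = 1/Vmax
= 1/133
= 0.0075 s/uM

0.0075 s/uM


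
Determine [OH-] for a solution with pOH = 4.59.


[OH-] = 10^(-pOH)
[OH-] = 10^(-4.59)
[OH-] = 2.570e-05 M

2.570e-05 M


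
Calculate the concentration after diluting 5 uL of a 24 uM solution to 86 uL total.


C2 = C1 * V1 / V2
C2 = 24 * 5 / 86
C2 = 1.3953 uM

1.3953 uM


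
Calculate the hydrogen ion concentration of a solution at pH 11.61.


[H+] = 10^(-pH)
[H+] = 10^(-11.61)
[H+] = 2.455e-12 M

2.455e-12 M


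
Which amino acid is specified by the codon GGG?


Standard genetic code lookup.
Codon GGG -> Gly

Gly


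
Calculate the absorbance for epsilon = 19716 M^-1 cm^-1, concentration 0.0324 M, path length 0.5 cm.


A = epsilon * c * l
A = 19716 * 0.0324 * 0.5
A = 319.3992

319.3992


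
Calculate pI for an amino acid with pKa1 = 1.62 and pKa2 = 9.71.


pI = (pKa1 + pKa2) / 2
pI = (1.62 + 9.71) / 2
pI = 5.665

5.665


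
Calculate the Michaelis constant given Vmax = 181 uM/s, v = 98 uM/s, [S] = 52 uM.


Km = [S] * (Vmax - v) / v
Km = 52 * (181 - 98) / 98
Km = 44.0408 uM

44.0408 uM


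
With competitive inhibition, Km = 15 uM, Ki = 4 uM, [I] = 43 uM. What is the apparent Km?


Km_app = Km * (1 + [I]/Ki)
Km_app = 15 * (1 + 43/4)
Km_app = 176.25 uM

176.25 uM


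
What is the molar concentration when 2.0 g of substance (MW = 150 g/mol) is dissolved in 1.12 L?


C = (mass / MW) / volume
C = (2.0 / 150) / 1.12
C = 0.0119 M

0.0119 M


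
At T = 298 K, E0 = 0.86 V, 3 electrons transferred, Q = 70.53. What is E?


E = E0 - (RT/nF) * ln(Q)
E = 0.86 - (8.314 * 298 / (3 * 96485)) * ln(70.53)
E = 0.8236 V

0.8236 V


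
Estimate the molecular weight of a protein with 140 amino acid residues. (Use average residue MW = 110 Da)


MW = n_residues * 110 Da
MW = 140 * 110
MW = 15400 Da

15400 Da


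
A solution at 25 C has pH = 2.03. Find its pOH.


pOH = 14 - pH
pOH = 14 - 2.03
pOH = 11.97

11.97


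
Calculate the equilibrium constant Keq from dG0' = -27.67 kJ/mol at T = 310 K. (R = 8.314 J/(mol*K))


Keq = exp(-dG0 * 1000 / (R * T))
Keq = exp(-(-27.67) * 1000 / (8.314 * 310))
Keq = 45976.0079

45976.0079


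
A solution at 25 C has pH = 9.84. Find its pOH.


pOH = 14 - pH
pOH = 14 - 9.84
pOH = 4.16

4.16


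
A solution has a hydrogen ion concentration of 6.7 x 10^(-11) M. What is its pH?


pH = -log10([H+])
pH = -log10(6.7 x 10^(-11))
pH = 10.1739

10.1739


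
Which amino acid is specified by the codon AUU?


Standard genetic code lookup.
Codon AUU -> Ile

Ile


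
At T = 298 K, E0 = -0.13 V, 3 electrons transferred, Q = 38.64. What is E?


E = E0 - (RT/nF) * ln(Q)
E = -0.13 - (8.314 * 298 / (3 * 96485)) * ln(38.64)
E = -0.1613 V

-0.1613 V


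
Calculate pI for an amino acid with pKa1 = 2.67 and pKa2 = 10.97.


pI = (pKa1 + pKa2) / 2
pI = (2.67 + 10.97) / 2
pI = 6.82

6.82


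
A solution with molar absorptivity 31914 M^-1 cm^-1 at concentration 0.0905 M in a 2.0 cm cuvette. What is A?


A = epsilon * c * l
A = 31914 * 0.0905 * 2.0
A = 5776.434

5776.434


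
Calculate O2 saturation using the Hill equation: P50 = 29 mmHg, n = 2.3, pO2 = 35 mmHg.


Y = pO2^n / (P50^n + pO2^n)
Y = 35^2.3 / (29^2.3 + 35^2.3)
Y = 60.65%

60.65%


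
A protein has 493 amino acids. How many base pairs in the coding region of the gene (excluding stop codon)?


Each amino acid = 1 codon = 3 bp
bp = 493 * 3 = 1479 bp

1479 bp


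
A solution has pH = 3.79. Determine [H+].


[H+] = 10^(-pH)
[H+] = 10^(-3.79)
[H+] = 1.622e-04 M

1.622e-04 M


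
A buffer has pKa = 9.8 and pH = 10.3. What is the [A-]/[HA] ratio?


[A-]/[HA] = 10^(pH - pKa)
= 10^(10.3 - 9.8)
= 3.1623

3.1623


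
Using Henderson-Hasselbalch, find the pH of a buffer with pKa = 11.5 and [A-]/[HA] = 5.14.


pH = pKa + log10([A-]/[HA])
pH = 11.5 + log10(5.14)
pH = 12.211

12.211


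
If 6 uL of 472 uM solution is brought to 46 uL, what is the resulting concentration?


C2 = C1 * V1 / V2
C2 = 472 * 6 / 46
C2 = 61.5652 uM

61.5652 uM


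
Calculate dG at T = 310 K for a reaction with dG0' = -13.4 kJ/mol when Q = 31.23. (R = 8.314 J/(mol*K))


dG = dG0' + RT * ln(Q) / 1000
dG = -13.4 + 8.314 * 310 * ln(31.23) / 1000
dG = -4.5304 kJ/mol

-4.5304 kJ/mol


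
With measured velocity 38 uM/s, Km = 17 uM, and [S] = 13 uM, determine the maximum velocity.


Vmax = v * (Km + [S]) / [S]
Vmax = 38 * (17 + 13) / 13
Vmax = 87.6923 uM/s

87.6923 uM/s


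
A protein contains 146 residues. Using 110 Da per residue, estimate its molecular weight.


MW = n_residues * 110 Da
MW = 146 * 110
MW = 16060 Da

16060 Da


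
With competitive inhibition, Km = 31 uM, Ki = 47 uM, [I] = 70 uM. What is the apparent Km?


Km_app = Km * (1 + [I]/Ki)
Km_app = 31 * (1 + 70/47)
Km_app = 77.1702 uM

77.1702 uM


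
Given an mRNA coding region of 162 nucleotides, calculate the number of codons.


codons = nucleotides / 3
codons = 162 / 3 = 54

54


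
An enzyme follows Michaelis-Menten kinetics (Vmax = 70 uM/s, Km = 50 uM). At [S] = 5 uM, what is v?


v = Vmax * [S] / (Km + [S])
v = 70 * 5 / (50 + 5)
v = 6.3636 uM/s

6.3636 uM/s


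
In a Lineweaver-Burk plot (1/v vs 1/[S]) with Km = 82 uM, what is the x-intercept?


x-intercept = -1/Km
= -1/82
= -0.0122 1/uM

-0.0122 1/uM


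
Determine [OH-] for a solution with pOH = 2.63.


[OH-] = 10^(-pOH)
[OH-] = 10^(-2.63)
[OH-] = 0.0023 M

0.0023 M


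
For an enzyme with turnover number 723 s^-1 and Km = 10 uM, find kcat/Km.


Catalytic efficiency = kcat / Km
= 723 / 10
= 72.3 uM^-1*s^-1

72.3 uM^-1*s^-1


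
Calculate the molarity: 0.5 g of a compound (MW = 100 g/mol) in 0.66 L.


C = (mass / MW) / volume
C = (0.5 / 100) / 0.66
C = 0.0076 M

0.0076 M


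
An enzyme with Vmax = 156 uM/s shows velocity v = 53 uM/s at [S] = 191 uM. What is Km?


Km = [S] * (Vmax - v) / v
Km = 191 * (156 - 53) / 53
Km = 371.1887 uM

371.1887 uM


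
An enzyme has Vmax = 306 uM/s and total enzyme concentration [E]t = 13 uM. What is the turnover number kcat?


kcat = Vmax / [E]t
kcat = 306 / 13
kcat = 23.5385 s^-1

23.5385 s^-1


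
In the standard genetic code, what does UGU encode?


Standard genetic code lookup.
Codon UGU -> Cys

Cys


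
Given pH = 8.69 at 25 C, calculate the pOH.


pOH = 14 - pH
pOH = 14 - 8.69
pOH = 5.31

5.31


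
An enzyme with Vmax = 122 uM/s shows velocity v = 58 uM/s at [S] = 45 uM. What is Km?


Km = [S] * (Vmax - v) / v
Km = 45 * (122 - 58) / 58
Km = 49.6552 uM

49.6552 uM


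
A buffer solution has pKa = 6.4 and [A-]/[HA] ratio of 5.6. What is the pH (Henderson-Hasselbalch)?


pH = pKa + log10([A-]/[HA])
pH = 6.4 + log10(5.6)
pH = 7.1482

7.1482


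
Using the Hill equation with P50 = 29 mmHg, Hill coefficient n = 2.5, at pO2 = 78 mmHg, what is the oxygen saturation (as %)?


Y = pO2^n / (P50^n + pO2^n)
Y = 78^2.5 / (29^2.5 + 78^2.5)
Y = 92.23%

92.23%


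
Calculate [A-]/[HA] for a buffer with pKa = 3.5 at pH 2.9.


[A-]/[HA] = 10^(pH - pKa)
= 10^(2.9 - 3.5)
= 0.2512

0.2512


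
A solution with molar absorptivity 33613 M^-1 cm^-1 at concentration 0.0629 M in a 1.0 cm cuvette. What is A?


A = epsilon * c * l
A = 33613 * 0.0629 * 1.0
A = 2114.2577

2114.2577


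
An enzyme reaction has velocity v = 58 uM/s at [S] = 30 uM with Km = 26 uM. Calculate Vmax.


Vmax = v * (Km + [S]) / [S]
Vmax = 58 * (26 + 30) / 30
Vmax = 108.2667 uM/s

108.2667 uM/s


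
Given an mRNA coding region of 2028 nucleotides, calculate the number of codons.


codons = nucleotides / 3
codons = 2028 / 3 = 676

676


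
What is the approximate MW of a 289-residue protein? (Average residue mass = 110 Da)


MW = n_residues * 110 Da
MW = 289 * 110
MW = 31790 Da

31790 Da


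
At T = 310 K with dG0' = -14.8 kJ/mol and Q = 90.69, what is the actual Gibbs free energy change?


dG = dG0' + RT * ln(Q) / 1000
dG = -14.8 + 8.314 * 310 * ln(90.69) / 1000
dG = -3.1828 kJ/mol

-3.1828 kJ/mol


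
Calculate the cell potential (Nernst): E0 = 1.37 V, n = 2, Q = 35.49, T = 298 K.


E = E0 - (RT/nF) * ln(Q)
E = 1.37 - (8.314 * 298 / (2 * 96485)) * ln(35.49)
E = 1.3242 V

1.3242 V


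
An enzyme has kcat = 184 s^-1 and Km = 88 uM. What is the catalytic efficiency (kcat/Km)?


Catalytic efficiency = kcat / Km
= 184 / 88
= 2.0909 uM^-1*s^-1

2.0909 uM^-1*s^-1


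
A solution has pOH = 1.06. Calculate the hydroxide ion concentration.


[OH-] = 10^(-pOH)
[OH-] = 10^(-1.06)
[OH-] = 0.0871 M

0.0871 M


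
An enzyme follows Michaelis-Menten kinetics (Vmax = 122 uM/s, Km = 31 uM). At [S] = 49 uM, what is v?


v = Vmax * [S] / (Km + [S])
v = 122 * 49 / (31 + 49)
v = 74.725 uM/s

74.725 uM/s


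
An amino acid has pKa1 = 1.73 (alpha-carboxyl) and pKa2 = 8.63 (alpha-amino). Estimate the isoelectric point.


pI = (pKa1 + pKa2) / 2
pI = (1.73 + 8.63) / 2
pI = 5.18

5.18


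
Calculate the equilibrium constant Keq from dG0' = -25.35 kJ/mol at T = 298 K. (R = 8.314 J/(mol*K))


Keq = exp(-dG0 * 1000 / (R * T))
Keq = exp(-(-25.35) * 1000 / (8.314 * 298))
Keq = 27772.218

27772.218


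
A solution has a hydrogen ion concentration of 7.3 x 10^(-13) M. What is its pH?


pH = -log10([H+])
pH = -log10(7.3 x 10^(-13))
pH = 12.1367

12.1367


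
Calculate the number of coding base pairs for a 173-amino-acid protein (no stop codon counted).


Each amino acid = 1 codon = 3 bp
bp = 173 * 3 = 519 bp

519 bp


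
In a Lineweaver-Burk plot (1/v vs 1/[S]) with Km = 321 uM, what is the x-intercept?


x-intercept = -1/Km
= -1/321
= -0.0031 1/uM

-0.0031 1/uM


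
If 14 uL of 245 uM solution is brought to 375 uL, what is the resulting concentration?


C2 = C1 * V1 / V2
C2 = 245 * 14 / 375
C2 = 9.1467 uM

9.1467 uM


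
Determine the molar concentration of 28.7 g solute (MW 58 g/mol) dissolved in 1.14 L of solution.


C = (mass / MW) / volume
C = (28.7 / 58) / 1.14
C = 0.4341 M

0.4341 M


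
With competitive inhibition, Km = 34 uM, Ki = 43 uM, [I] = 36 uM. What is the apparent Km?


Km_app = Km * (1 + [I]/Ki)
Km_app = 34 * (1 + 36/43)
Km_app = 62.4651 uM

62.4651 uM


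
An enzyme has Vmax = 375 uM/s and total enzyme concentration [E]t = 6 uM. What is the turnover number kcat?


kcat = Vmax / [E]t
kcat = 375 / 6
kcat = 62.5 s^-1

62.5 s^-1


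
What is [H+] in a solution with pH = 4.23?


[H+] = 10^(-pH)
[H+] = 10^(-4.23)
[H+] = 5.888e-05 M

5.888e-05 M


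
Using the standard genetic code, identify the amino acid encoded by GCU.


Standard genetic code lookup.
Codon GCU -> Ala

Ala


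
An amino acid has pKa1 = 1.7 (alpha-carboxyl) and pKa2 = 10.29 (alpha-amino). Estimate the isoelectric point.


pI = (pKa1 + pKa2) / 2
pI = (1.7 + 10.29) / 2
pI = 5.995

5.995


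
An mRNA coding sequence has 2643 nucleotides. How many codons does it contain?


codons = nucleotides / 3
codons = 2643 / 3 = 881

881


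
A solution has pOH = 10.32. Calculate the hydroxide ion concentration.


[OH-] = 10^(-pOH)
[OH-] = 10^(-10.32)
[OH-] = 4.786e-11 M

4.786e-11 M


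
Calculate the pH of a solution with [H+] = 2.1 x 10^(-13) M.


pH = -log10([H+])
pH = -log10(2.1 x 10^(-13))
pH = 12.6778

12.6778


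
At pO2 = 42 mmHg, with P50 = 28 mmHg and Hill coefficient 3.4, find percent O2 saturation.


Y = pO2^n / (P50^n + pO2^n)
Y = 42^3.4 / (28^3.4 + 42^3.4)
Y = 79.88%

79.88%


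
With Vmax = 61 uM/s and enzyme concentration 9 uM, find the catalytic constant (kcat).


kcat = Vmax / [E]t
kcat = 61 / 9
kcat = 6.7778 s^-1

6.7778 s^-1


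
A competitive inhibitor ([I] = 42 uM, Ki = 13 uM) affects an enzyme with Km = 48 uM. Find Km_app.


Km_app = Km * (1 + [I]/Ki)
Km_app = 48 * (1 + 42/13)
Km_app = 203.0769 uM

203.0769 uM


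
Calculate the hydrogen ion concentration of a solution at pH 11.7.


[H+] = 10^(-pH)
[H+] = 10^(-11.7)
[H+] = 1.995e-12 M

1.995e-12 M


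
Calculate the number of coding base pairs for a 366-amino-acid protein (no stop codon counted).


Each amino acid = 1 codon = 3 bp
bp = 366 * 3 = 1098 bp

1098 bp


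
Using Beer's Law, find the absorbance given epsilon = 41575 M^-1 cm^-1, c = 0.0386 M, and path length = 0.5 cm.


A = epsilon * c * l
A = 41575 * 0.0386 * 0.5
A = 802.3975

802.3975


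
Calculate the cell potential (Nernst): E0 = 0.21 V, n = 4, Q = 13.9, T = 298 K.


E = E0 - (RT/nF) * ln(Q)
E = 0.21 - (8.314 * 298 / (4 * 96485)) * ln(13.9)
E = 0.1931 V

0.1931 V


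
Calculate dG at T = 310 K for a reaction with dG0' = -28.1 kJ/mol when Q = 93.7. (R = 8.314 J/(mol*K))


dG = dG0' + RT * ln(Q) / 1000
dG = -28.1 + 8.314 * 310 * ln(93.7) / 1000
dG = -16.3986 kJ/mol

-16.3986 kJ/mol


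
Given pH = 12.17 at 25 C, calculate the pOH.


pOH = 14 - pH
pOH = 14 - 12.17
pOH = 1.83

1.83


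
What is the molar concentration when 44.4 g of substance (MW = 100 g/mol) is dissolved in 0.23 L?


C = (mass / MW) / volume
C = (44.4 / 100) / 0.23
C = 1.9304 M

1.9304 M


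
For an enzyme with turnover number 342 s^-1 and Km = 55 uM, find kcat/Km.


Catalytic efficiency = kcat / Km
= 342 / 55
= 6.2182 uM^-1*s^-1

6.2182 uM^-1*s^-1


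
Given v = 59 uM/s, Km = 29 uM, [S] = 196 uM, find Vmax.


Vmax = v * (Km + [S]) / [S]
Vmax = 59 * (29 + 196) / 196
Vmax = 67.7296 uM/s

67.7296 uM/s


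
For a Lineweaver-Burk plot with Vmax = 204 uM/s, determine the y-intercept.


y-intercept = 1/Vmax
= 1/204
= 0.0049 s/uM

0.0049 s/uM


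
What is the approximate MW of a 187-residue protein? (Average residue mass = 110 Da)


MW = n_residues * 110 Da
MW = 187 * 110
MW = 20570 Da

20570 Da


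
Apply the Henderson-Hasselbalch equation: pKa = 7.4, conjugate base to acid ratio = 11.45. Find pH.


pH = pKa + log10([A-]/[HA])
pH = 7.4 + log10(11.45)
pH = 8.4588

8.4588


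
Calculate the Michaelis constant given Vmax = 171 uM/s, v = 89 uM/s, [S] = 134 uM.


Km = [S] * (Vmax - v) / v
Km = 134 * (171 - 89) / 89
Km = 123.4607 uM

123.4607 uM


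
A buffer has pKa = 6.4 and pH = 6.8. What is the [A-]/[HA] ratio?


[A-]/[HA] = 10^(pH - pKa)
= 10^(6.8 - 6.4)
= 2.5119

2.5119


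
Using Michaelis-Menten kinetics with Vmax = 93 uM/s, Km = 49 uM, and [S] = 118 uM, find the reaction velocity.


v = Vmax * [S] / (Km + [S])
v = 93 * 118 / (49 + 118)
v = 65.7126 uM/s

65.7126 uM/s


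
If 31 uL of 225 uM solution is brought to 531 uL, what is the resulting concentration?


C2 = C1 * V1 / V2
C2 = 225 * 31 / 531
C2 = 13.1356 uM

13.1356 uM


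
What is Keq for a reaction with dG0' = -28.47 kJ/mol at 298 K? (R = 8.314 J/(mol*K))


Keq = exp(-dG0 * 1000 / (R * T))
Keq = exp(-(-28.47) * 1000 / (8.314 * 298))
Keq = 97840.0084

97840.0084


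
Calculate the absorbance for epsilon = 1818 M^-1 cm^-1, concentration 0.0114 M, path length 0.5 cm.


A = epsilon * c * l
A = 1818 * 0.0114 * 0.5
A = 10.3626

10.3626


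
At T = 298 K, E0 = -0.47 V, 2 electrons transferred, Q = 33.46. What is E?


E = E0 - (RT/nF) * ln(Q)
E = -0.47 - (8.314 * 298 / (2 * 96485)) * ln(33.46)
E = -0.5151 V

-0.5151 V


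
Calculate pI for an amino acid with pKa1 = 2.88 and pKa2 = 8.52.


pI = (pKa1 + pKa2) / 2
pI = (2.88 + 8.52) / 2
pI = 5.7

5.7


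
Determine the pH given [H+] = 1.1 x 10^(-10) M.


pH = -log10([H+])
pH = -log10(1.1 x 10^(-10))
pH = 9.9586

9.9586


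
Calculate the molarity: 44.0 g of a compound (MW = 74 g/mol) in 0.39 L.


C = (mass / MW) / volume
C = (44.0 / 74) / 0.39
C = 1.5246 M

1.5246 M


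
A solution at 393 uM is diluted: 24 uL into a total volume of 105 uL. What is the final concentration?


C2 = C1 * V1 / V2
C2 = 393 * 24 / 105
C2 = 89.8286 uM

89.8286 uM


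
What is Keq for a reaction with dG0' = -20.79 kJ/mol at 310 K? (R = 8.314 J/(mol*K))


Keq = exp(-dG0 * 1000 / (R * T))
Keq = exp(-(-20.79) * 1000 / (8.314 * 310))
Keq = 3185.7917

3185.7917


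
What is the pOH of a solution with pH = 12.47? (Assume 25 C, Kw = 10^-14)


pOH = 14 - pH
pOH = 14 - 12.47
pOH = 1.53

1.53


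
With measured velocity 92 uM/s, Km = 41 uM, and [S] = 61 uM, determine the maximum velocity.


Vmax = v * (Km + [S]) / [S]
Vmax = 92 * (41 + 61) / 61
Vmax = 153.8361 uM/s

153.8361 uM/s


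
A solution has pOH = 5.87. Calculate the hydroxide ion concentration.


[OH-] = 10^(-pOH)
[OH-] = 10^(-5.87)
[OH-] = 1.349e-06 M

1.349e-06 M


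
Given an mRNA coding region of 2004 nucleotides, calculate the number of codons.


codons = nucleotides / 3
codons = 2004 / 3 = 668

668


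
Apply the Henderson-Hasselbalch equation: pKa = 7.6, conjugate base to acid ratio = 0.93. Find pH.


pH = pKa + log10([A-]/[HA])
pH = 7.6 + log10(0.93)
pH = 7.5685

7.5685


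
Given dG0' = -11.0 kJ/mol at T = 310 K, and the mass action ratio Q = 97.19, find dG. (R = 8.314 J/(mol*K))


dG = dG0' + RT * ln(Q) / 1000
dG = -11.0 + 8.314 * 310 * ln(97.19) / 1000
dG = 0.7956 kJ/mol

0.7956 kJ/mol


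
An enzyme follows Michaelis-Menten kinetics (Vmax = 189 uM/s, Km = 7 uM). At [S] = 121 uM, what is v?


v = Vmax * [S] / (Km + [S])
v = 189 * 121 / (7 + 121)
v = 178.6641 uM/s

178.6641 uM/s


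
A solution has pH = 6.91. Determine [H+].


[H+] = 10^(-pH)
[H+] = 10^(-6.91)
[H+] = 1.230e-07 M

1.230e-07 M


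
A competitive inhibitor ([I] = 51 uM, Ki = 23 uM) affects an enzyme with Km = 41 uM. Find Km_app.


Km_app = Km * (1 + [I]/Ki)
Km_app = 41 * (1 + 51/23)
Km_app = 131.913 uM

131.913 uM


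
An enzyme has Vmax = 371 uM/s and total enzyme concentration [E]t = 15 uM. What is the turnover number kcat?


kcat = Vmax / [E]t
kcat = 371 / 15
kcat = 24.7333 s^-1

24.7333 s^-1


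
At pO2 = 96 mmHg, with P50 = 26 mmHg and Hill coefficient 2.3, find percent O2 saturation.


Y = pO2^n / (P50^n + pO2^n)
Y = 96^2.3 / (26^2.3 + 96^2.3)
Y = 95.28%

95.28%


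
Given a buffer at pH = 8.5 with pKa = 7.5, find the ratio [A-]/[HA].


[A-]/[HA] = 10^(pH - pKa)
= 10^(8.5 - 7.5)
= 10.0

10.0


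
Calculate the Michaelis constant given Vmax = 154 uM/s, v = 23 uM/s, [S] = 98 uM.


Km = [S] * (Vmax - v) / v
Km = 98 * (154 - 23) / 23
Km = 558.1739 uM

558.1739 uM


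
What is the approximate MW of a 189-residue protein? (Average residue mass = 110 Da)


MW = n_residues * 110 Da
MW = 189 * 110
MW = 20790 Da

20790 Da


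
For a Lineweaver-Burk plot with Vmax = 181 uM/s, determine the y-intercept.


y-intercept = 1/Vmax
= 1/181
= 0.0055 s/uM

0.0055 s/uM


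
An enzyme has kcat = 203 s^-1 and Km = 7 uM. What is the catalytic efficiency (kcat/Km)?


Catalytic efficiency = kcat / Km
= 203 / 7
= 29.0 uM^-1*s^-1

29.0 uM^-1*s^-1


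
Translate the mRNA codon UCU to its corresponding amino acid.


Standard genetic code lookup.
Codon UCU -> Ser

Ser


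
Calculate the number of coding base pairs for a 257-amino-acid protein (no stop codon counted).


Each amino acid = 1 codon = 3 bp
bp = 257 * 3 = 771 bp

771 bp


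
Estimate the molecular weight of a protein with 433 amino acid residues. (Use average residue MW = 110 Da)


MW = n_residues * 110 Da
MW = 433 * 110
MW = 47630 Da

47630 Da


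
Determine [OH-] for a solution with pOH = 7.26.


[OH-] = 10^(-pOH)
[OH-] = 10^(-7.26)
[OH-] = 5.495e-08 M

5.495e-08 M


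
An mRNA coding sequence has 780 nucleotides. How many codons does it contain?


codons = nucleotides / 3
codons = 780 / 3 = 260

260


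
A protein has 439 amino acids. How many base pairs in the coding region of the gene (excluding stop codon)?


Each amino acid = 1 codon = 3 bp
bp = 439 * 3 = 1317 bp

1317 bp


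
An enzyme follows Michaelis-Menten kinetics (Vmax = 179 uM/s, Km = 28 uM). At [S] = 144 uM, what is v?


v = Vmax * [S] / (Km + [S])
v = 179 * 144 / (28 + 144)
v = 149.8605 uM/s

149.8605 uM/s


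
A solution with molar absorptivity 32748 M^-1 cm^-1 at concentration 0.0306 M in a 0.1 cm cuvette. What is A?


A = epsilon * c * l
A = 32748 * 0.0306 * 0.1
A = 100.2089

100.2089


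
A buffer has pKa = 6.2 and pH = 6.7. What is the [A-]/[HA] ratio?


[A-]/[HA] = 10^(pH - pKa)
= 10^(6.7 - 6.2)
= 3.1623

3.1623


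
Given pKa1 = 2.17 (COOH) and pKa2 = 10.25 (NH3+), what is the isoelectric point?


pI = (pKa1 + pKa2) / 2
pI = (2.17 + 10.25) / 2
pI = 6.21

6.21


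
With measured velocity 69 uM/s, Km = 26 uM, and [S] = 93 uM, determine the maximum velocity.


Vmax = v * (Km + [S]) / [S]
Vmax = 69 * (26 + 93) / 93
Vmax = 88.2903 uM/s

88.2903 uM/s


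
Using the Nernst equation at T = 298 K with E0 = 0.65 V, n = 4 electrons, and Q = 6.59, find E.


E = E0 - (RT/nF) * ln(Q)
E = 0.65 - (8.314 * 298 / (4 * 96485)) * ln(6.59)
E = 0.6379 V

0.6379 V


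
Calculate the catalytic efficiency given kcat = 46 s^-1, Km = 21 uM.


Catalytic efficiency = kcat / Km
= 46 / 21
= 2.1905 uM^-1*s^-1

2.1905 uM^-1*s^-1


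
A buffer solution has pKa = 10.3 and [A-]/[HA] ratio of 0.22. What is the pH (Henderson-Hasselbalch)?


pH = pKa + log10([A-]/[HA])
pH = 10.3 + log10(0.22)
pH = 9.6424

9.6424


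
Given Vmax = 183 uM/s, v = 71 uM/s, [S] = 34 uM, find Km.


Km = [S] * (Vmax - v) / v
Km = 34 * (183 - 71) / 71
Km = 53.6338 uM

53.6338 uM


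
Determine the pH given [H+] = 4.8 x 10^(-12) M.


pH = -log10([H+])
pH = -log10(4.8 x 10^(-12))
pH = 11.3188

11.3188


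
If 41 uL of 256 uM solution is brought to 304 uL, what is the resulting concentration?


C2 = C1 * V1 / V2
C2 = 256 * 41 / 304
C2 = 34.5263 uM

34.5263 uM


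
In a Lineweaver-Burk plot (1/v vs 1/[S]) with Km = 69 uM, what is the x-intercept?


x-intercept = -1/Km
= -1/69
= -0.0145 1/uM

-0.0145 1/uM


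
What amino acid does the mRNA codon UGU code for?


Standard genetic code lookup.
Codon UGU -> Cys

Cys


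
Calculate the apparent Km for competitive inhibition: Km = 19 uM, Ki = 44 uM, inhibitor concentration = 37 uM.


Km_app = Km * (1 + [I]/Ki)
Km_app = 19 * (1 + 37/44)
Km_app = 34.9773 uM

34.9773 uM


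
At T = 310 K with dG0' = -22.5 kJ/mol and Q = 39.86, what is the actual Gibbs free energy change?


dG = dG0' + RT * ln(Q) / 1000
dG = -22.5 + 8.314 * 310 * ln(39.86) / 1000
dG = -13.0015 kJ/mol

-13.0015 kJ/mol


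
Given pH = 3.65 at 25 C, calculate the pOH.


pOH = 14 - pH
pOH = 14 - 3.65
pOH = 10.35

10.35


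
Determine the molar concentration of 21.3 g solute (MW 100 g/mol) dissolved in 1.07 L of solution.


C = (mass / MW) / volume
C = (21.3 / 100) / 1.07
C = 0.1991 M

0.1991 M


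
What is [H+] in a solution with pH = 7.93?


[H+] = 10^(-pH)
[H+] = 10^(-7.93)
[H+] = 1.175e-08 M

1.175e-08 M


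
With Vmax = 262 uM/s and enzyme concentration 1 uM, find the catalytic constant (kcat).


kcat = Vmax / [E]t
kcat = 262 / 1
kcat = 262.0 s^-1

262.0 s^-1


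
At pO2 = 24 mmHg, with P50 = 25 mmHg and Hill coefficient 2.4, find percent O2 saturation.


Y = pO2^n / (P50^n + pO2^n)
Y = 24^2.4 / (25^2.4 + 24^2.4)
Y = 47.55%

47.55%


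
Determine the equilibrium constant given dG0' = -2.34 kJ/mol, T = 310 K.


Keq = exp(-dG0 * 1000 / (R * T))
Keq = exp(-(-2.34) * 1000 / (8.314 * 310))
Keq = 2.4791

2.4791


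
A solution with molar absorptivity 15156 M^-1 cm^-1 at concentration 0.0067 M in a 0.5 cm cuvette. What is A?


A = epsilon * c * l
A = 15156 * 0.0067 * 0.5
A = 50.7726

50.7726


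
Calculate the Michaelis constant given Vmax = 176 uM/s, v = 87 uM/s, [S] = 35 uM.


Km = [S] * (Vmax - v) / v
Km = 35 * (176 - 87) / 87
Km = 35.8046 uM

35.8046 uM


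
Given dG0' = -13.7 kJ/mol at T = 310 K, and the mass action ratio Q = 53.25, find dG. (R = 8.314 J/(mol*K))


dG = dG0' + RT * ln(Q) / 1000
dG = -13.7 + 8.314 * 310 * ln(53.25) / 1000
dG = -3.4551 kJ/mol

-3.4551 kJ/mol


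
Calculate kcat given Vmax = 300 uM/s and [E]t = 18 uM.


kcat = Vmax / [E]t
kcat = 300 / 18
kcat = 16.6667 s^-1

16.6667 s^-1


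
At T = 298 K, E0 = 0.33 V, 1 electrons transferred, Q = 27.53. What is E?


E = E0 - (RT/nF) * ln(Q)
E = 0.33 - (8.314 * 298 / (1 * 96485)) * ln(27.53)
E = 0.2449 V

0.2449 V


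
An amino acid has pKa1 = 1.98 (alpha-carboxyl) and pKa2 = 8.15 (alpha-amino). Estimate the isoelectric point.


pI = (pKa1 + pKa2) / 2
pI = (1.98 + 8.15) / 2
pI = 5.065

5.065


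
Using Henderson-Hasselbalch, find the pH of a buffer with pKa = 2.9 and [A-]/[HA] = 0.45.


pH = pKa + log10([A-]/[HA])
pH = 2.9 + log10(0.45)
pH = 2.5532

2.5532


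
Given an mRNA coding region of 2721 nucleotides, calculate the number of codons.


codons = nucleotides / 3
codons = 2721 / 3 = 907

907


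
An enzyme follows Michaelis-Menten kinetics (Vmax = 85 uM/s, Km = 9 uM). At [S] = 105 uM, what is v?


v = Vmax * [S] / (Km + [S])
v = 85 * 105 / (9 + 105)
v = 78.2895 uM/s

78.2895 uM/s


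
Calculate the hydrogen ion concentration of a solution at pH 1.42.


[H+] = 10^(-pH)
[H+] = 10^(-1.42)
[H+] = 0.038 M

0.038 M


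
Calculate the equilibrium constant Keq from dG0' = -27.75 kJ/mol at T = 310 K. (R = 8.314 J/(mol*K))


Keq = exp(-dG0 * 1000 / (R * T))
Keq = exp(-(-27.75) * 1000 / (8.314 * 310))
Keq = 47425.471

47425.471


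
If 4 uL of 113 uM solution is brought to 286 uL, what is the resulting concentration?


C2 = C1 * V1 / V2
C2 = 113 * 4 / 286
C2 = 1.5804 uM

1.5804 uM


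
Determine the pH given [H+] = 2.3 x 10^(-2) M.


pH = -log10([H+])
pH = -log10(2.3 x 10^(-2))
pH = 1.6383

1.6383


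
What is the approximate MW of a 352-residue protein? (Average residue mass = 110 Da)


MW = n_residues * 110 Da
MW = 352 * 110
MW = 38720 Da

38720 Da


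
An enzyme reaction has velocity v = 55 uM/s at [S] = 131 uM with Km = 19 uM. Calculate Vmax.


Vmax = v * (Km + [S]) / [S]
Vmax = 55 * (19 + 131) / 131
Vmax = 62.9771 uM/s

62.9771 uM/s


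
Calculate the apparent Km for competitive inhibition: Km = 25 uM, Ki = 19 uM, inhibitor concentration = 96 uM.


Km_app = Km * (1 + [I]/Ki)
Km_app = 25 * (1 + 96/19)
Km_app = 151.3158 uM

151.3158 uM


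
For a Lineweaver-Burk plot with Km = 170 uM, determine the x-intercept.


x-intercept = -1/Km
= -1/170
= -0.0059 1/uM

-0.0059 1/uM


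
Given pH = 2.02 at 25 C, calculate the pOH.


pOH = 14 - pH
pOH = 14 - 2.02
pOH = 11.98

11.98


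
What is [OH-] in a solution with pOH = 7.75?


[OH-] = 10^(-pOH)
[OH-] = 10^(-7.75)
[OH-] = 1.778e-08 M

1.778e-08 M


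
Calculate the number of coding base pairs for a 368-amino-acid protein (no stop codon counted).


Each amino acid = 1 codon = 3 bp
bp = 368 * 3 = 1104 bp

1104 bp


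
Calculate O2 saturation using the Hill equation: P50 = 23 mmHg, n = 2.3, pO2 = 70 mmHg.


Y = pO2^n / (P50^n + pO2^n)
Y = 70^2.3 / (23^2.3 + 70^2.3)
Y = 92.82%

92.82%


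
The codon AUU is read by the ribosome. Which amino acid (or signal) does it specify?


Standard genetic code lookup.
Codon AUU -> Ile

Ile


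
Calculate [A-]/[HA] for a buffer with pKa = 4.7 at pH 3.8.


[A-]/[HA] = 10^(pH - pKa)
= 10^(3.8 - 4.7)
= 0.1259

0.1259


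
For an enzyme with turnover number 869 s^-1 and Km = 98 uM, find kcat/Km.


Catalytic efficiency = kcat / Km
= 869 / 98
= 8.8673 uM^-1*s^-1

8.8673 uM^-1*s^-1


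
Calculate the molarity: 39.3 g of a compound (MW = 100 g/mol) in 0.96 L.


C = (mass / MW) / volume
C = (39.3 / 100) / 0.96
C = 0.4094 M

0.4094 M


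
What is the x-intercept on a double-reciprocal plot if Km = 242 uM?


x-intercept = -1/Km
= -1/242
= -0.0041 1/uM

-0.0041 1/uM


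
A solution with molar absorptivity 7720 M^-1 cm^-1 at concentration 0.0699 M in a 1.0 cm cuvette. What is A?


A = epsilon * c * l
A = 7720 * 0.0699 * 1.0
A = 539.628

539.628


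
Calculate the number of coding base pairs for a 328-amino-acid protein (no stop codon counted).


Each amino acid = 1 codon = 3 bp
bp = 328 * 3 = 984 bp

984 bp


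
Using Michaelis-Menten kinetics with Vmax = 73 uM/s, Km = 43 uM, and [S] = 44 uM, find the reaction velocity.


v = Vmax * [S] / (Km + [S])
v = 73 * 44 / (43 + 44)
v = 36.9195 uM/s

36.9195 uM/s


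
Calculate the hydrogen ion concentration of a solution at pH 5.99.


[H+] = 10^(-pH)
[H+] = 10^(-5.99)
[H+] = 1.023e-06 M

1.023e-06 M


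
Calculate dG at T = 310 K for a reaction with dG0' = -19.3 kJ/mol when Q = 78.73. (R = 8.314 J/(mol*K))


dG = dG0' + RT * ln(Q) / 1000
dG = -19.3 + 8.314 * 310 * ln(78.73) / 1000
dG = -8.0473 kJ/mol

-8.0473 kJ/mol


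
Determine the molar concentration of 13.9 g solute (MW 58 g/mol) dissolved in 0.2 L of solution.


C = (mass / MW) / volume
C = (13.9 / 58) / 0.2
C = 1.1983 M

1.1983 M


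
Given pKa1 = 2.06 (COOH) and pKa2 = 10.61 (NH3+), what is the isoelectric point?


pI = (pKa1 + pKa2) / 2
pI = (2.06 + 10.61) / 2
pI = 6.335

6.335


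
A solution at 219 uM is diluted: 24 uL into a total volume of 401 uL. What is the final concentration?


C2 = C1 * V1 / V2
C2 = 219 * 24 / 401
C2 = 13.1072 uM

13.1072 uM


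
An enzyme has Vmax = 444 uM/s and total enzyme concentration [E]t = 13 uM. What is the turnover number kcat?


kcat = Vmax / [E]t
kcat = 444 / 13
kcat = 34.1538 s^-1

34.1538 s^-1


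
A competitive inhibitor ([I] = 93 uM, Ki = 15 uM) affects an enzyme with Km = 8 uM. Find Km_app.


Km_app = Km * (1 + [I]/Ki)
Km_app = 8 * (1 + 93/15)
Km_app = 57.6 uM

57.6 uM
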